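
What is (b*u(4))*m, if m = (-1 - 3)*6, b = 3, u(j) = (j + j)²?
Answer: -4608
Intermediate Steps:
u(j) = 4*j² (u(j) = (2*j)² = 4*j²)
m = -24 (m = -4*6 = -24)
(b*u(4))*m = (3*(4*4²))*(-24) = (3*(4*16))*(-24) = (3*64)*(-24) = 192*(-24) = -4608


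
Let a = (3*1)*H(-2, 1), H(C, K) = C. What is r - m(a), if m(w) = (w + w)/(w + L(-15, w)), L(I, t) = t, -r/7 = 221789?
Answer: -1552524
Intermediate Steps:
r = -1552523 (r = -7*221789 = -1552523)
a = -6 (a = (3*1)*(-2) = 3*(-2) = -6)
m(w) = 1 (m(w) = (w + w)/(w + w) = (2*w)/((2*w)) = (2*w)*(1/(2*w)) = 1)
r - m(a) = -1552523 - 1*1 = -1552523 - 1 = -1552524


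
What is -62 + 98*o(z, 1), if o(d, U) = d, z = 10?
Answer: 918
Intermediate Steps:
-62 + 98*o(z, 1) = -62 + 98*10 = -62 + 980 = 918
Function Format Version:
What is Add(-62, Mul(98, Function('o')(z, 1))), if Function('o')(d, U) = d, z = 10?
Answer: 918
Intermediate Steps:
Add(-62, Mul(98, Function('o')(z, 1))) = Add(-62, Mul(98, 10)) = Add(-62, 980) = 918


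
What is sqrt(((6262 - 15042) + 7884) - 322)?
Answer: I*sqrt(1218) ≈ 34.9*I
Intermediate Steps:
sqrt(((6262 - 15042) + 7884) - 322) = sqrt((-8780 + 7884) - 322) = sqrt(-896 - 322) = sqrt(-1218) = I*sqrt(1218)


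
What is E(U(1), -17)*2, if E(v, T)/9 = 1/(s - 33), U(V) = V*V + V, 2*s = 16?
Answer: -18/25 ≈ -0.72000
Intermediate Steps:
s = 8 (s = (½)*16 = 8)
U(V) = V + V² (U(V) = V² + V = V + V²)
E(v, T) = -9/25 (E(v, T) = 9/(8 - 33) = 9/(-25) = 9*(-1/25) = -9/25)
E(U(1), -17)*2 = -9/25*2 = -18/25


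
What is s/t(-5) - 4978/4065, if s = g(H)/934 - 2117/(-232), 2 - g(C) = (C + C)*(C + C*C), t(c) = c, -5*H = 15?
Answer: -46437367/15186840 ≈ -3.0577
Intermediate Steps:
H = -3 (H = -⅕*15 = -3)
g(C) = 2 - 2*C*(C + C²) (g(C) = 2 - (C + C)*(C + C*C) = 2 - 2*C*(C + C²))
s = 34243/3736 (s = (2 - 2*(-3)² - 2*(-3)³)/934 - 2117/(-232) = (2 - 2*9 - 2*(-27))*(1/934) - 2117*(-1/232) = (2 - 18 + 54)*(1/934) + 73/8 = 38*(1/934) + 73/8 = 19/467 + 73/8 = 34243/3736 ≈ 9.1657)
s/t(-5) - 4978/4065 = (34243/3736)/(-5) - 4978/4065 = (34243/3736)*(-⅕) - 4978*1/4065 = -34243/18680 - 4978/4065 = -46437367/15186840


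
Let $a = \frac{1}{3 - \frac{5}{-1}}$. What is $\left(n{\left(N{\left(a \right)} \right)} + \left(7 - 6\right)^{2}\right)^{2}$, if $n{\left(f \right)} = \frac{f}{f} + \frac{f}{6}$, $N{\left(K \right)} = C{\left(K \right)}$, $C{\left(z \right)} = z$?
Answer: $\frac{9409}{2304} \approx 4.0838$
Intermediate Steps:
$a = \frac{1}{8}$ ($a = \frac{1}{3 - -5} = \frac{1}{3 + 5} = \frac{1}{8} \approx 0.125$)
$N{\left(K \right)} = K$
$n{\left(f \right)} = 1 + \frac{f}{6}$ ($n{\left(f \right)} = 1 + f \frac{1}{6} = 1 + \frac{f}{6}$)
$\left(n{\left(N{\left(a \right)} \right)} + \left(7 - 6\right)^{2}\right)^{2} = \left(\left(1 + \frac{1}{6} \cdot \frac{1}{8}\right) + \left(7 - 6\right)^{2}\right)^{2} = \left(\left(1 + \frac{1}{48}\right) + 1^{2}\right)^{2} = \left(\frac{49}{48} + 1\right)^{2} = \left(\frac{97}{48}\right)^{2} = \frac{9409}{2304}$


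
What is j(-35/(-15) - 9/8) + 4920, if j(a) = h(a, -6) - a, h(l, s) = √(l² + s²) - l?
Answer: 59011/12 + √21577/24 ≈ 4923.7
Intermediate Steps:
j(a) = √(36 + a²) - 2*a (j(a) = (√(a² + (-6)²) - a) - a = (√(a² + 36) - a) - a = (√(36 + a²) - a) - a = √(36 + a²) - 2*a)
j(-35/(-15) - 9/8) + 4920 = (√(36 + (-35/(-15) - 9/8)²) - 2*(-35/(-15) - 9/8)) + 4920 = (√(36 + (-35*(-1/15) - 9*⅛)²) - 2*(-35*(-1/15) - 9*⅛)) + 4920 = (√(36 + (7/3 - 9/8)²) - 2*(7/3 - 9/8)) + 4920 = (√(36 + (29/24)²) - 2*29/24) + 4920 = (√(36 + 841/576) - 29/12) + 4920 = (√(21577/576) - 29/12) + 4920 = (√21577/24 - 29/12) + 4920 = (-29/12 + √21577/24) + 4920 = 59011/12 + √21577/24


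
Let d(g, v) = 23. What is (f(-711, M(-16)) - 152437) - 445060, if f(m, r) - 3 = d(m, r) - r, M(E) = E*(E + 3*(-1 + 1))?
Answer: -597727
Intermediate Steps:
M(E) = E**2 (M(E) = E*(E + 3*0) = E*(E + 0) = E*E = E**2)
f(m, r) = 26 - r (f(m, r) = 3 + (23 - r) = 26 - r)
(f(-711, M(-16)) - 152437) - 445060 = ((26 - 1*(-16)**2) - 152437) - 445060 = ((26 - 1*256) - 152437) - 445060 = ((26 - 256) - 152437) - 445060 = (-230 - 152437) - 445060 = -152667 - 445060 = -597727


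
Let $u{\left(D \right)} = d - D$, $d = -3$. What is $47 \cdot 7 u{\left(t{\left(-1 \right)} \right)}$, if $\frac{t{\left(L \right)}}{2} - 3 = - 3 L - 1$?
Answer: $-4277$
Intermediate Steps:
$t{\left(L \right)} = 4 - 6 L$ ($t{\left(L \right)} = 6 + 2 \left(- 3 L - 1\right) = 6 + 2 \left(-1 - 3 L\right) = 6 - \left(2 + 6 L\right) = 4 - 6 L$)
$u{\left(D \right)} = -3 - D$
$47 \cdot 7 u{\left(t{\left(-1 \right)} \right)} = 47 \cdot 7 \left(-3 - \left(4 - -6\right)\right) = 329 \left(-3 - \left(4 + 6\right)\right) = 329 \left(-3 - 10\right) = 329 \left(-13\right) = -4277$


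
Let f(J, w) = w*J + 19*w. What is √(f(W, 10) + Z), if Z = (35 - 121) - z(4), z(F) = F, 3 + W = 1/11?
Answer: 2*√2145/11 ≈ 8.4207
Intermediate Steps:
W = -32/11 (W = -3 + 1/11 = -32/11 ≈ -2.9091)
f(J, w) = 19*w + J*w (f(J, w) = J*w + 19*w = 19*w + J*w)
Z = -90 (Z = (35 - 121) - 1*4 = -86 - 4 = -90)
√(f(W, 10) + Z) = √(10*(19 - 32/11) - 90) = √(10*(177/11) - 90) = √(1770/11 - 90) = √(780/11) = 2*√2145/11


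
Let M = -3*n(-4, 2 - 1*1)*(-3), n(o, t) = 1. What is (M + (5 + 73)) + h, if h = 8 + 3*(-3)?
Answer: 86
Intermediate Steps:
M = 9 (M = -3*1*(-3) = -3*(-3) = 9)
h = -1 (h = 8 - 9 = -1)
(M + (5 + 73)) + h = (9 + (5 + 73)) - 1 = (9 + 78) - 1 = 87 - 1 = 86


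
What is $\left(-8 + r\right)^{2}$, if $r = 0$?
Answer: $64$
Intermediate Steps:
$\left(-8 + r\right)^{2} = \left(-8 + 0\right)^{2} = \left(-8\right)^{2} = 64$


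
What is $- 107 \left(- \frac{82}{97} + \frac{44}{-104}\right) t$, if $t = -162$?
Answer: $- \frac{27725733}{1261} \approx -21987.0$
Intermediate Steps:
$- 107 \left(- \frac{82}{97} + \frac{44}{-104}\right) t = - 107 \left(- \frac{82}{97} + \frac{44}{-104}\right) \left(-162\right) = - 107 \left(\left(-82\right) \frac{1}{97} + 44 \left(- \frac{1}{104}\right)\right) \left(-162\right) = - 107 \left(- \frac{82}{97} - \frac{11}{26}\right) \left(-162\right) = \left(-107\right) \left(- \frac{3199}{2522}\right) \left(-162\right) = \frac{342293}{2522} \left(-162\right) = - \frac{27725733}{1261}$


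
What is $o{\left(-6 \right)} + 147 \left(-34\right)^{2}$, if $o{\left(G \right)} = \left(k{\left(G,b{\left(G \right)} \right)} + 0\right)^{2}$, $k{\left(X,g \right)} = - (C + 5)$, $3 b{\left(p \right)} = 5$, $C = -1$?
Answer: $169948$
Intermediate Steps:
$b{\left(p \right)} = \frac{5}{3}$ ($b{\left(p \right)} = \frac{1}{3} \cdot 5 = \frac{5}{3}$)
$k{\left(X,g \right)} = -4$ ($k{\left(X,g \right)} = - (-1 + 5) = \left(-1\right) 4 = -4$)
$o{\left(G \right)} = 16$ ($o{\left(G \right)} = \left(-4 + 0\right)^{2} = \left(-4\right)^{2} = 16$)
$o{\left(-6 \right)} + 147 \left(-34\right)^{2} = 16 + 147 \left(-34\right)^{2} = 16 + 147 \cdot 1156 = 16 + 169932 = 169948$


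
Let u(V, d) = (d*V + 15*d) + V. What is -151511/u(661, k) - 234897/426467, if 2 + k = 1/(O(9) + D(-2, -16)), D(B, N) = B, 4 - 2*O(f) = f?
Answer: 579751569546/3228781657 ≈ 179.56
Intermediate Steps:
O(f) = 2 - f/2
k = -20/9 (k = -2 + 1/((2 - ½*9) - 2) = -2 + 1/((2 - 9/2) - 2) = -2 + 1/(-5/2 - 2) = -2 + 1/(-9/2) = -2 - 2/9 = -20/9 ≈ -2.2222)
u(V, d) = V + 15*d + V*d (u(V, d) = (V*d + 15*d) + V = (15*d + V*d) + V = V + 15*d + V*d)
-151511/u(661, k) - 234897/426467 = -151511/(661 + 15*(-20/9) + 661*(-20/9)) - 234897/426467 = -151511/(661 - 100/3 - 13220/9) - 234897*1/426467 = -151511/(-7571/9) - 234897/426467 = -151511*(-9/7571) - 234897/426467 = 1363599/7571 - 234897/426467 = 579751569546/3228781657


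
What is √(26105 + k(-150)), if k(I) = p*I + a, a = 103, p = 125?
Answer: √7458 ≈ 86.360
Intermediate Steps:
k(I) = 103 + 125*I (k(I) = 125*I + 103 = 103 + 125*I)
√(26105 + k(-150)) = √(26105 + (103 + 125*(-150))) = √(26105 + (103 - 18750)) = √(26105 - 18647) = √7458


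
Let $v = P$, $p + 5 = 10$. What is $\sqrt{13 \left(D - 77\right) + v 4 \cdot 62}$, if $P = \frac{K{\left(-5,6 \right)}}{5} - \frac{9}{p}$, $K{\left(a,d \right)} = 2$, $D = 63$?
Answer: $\frac{21 i \sqrt{30}}{5} \approx 23.004 i$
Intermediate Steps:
$p = 5$ ($p = -5 + 10 = 5$)
$P = - \frac{7}{5}$ ($P = \frac{2}{5} - \frac{9}{5} = - \frac{7}{5} \approx -1.4$)
$v = - \frac{7}{5} \approx -1.4$
$\sqrt{13 \left(D - 77\right) + v 4 \cdot 62} = \sqrt{13 \left(63 - 77\right) + \left(- \frac{7}{5}\right) 4 \cdot 62} = \sqrt{13 \left(-14\right) - \frac{1736}{5}} = \sqrt{-182 - \frac{1736}{5}} = \sqrt{- \frac{2646}{5}} = \frac{21 i \sqrt{30}}{5}$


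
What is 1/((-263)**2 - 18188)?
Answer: 1/50981 ≈ 1.9615e-5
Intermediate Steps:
1/((-263)**2 - 18188) = 1/(69169 - 18188) = 1/50981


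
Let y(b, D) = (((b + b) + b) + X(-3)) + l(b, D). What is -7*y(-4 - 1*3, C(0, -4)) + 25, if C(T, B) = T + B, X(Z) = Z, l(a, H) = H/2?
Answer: 207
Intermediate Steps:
l(a, H) = H/2 (l(a, H) = H*(½) = H/2)
C(T, B) = B + T
y(b, D) = -3 + D/2 + 3*b (y(b, D) = (((b + b) + b) - 3) + D/2 = ((2*b + b) - 3) + D/2 = (3*b - 3) + D/2 = (-3 + 3*b) + D/2 = -3 + D/2 + 3*b)
-7*y(-4 - 1*3, C(0, -4)) + 25 = -7*(-3 + (-4 + 0)/2 + 3*(-4 - 1*3)) + 25 = -7*(-3 + (½)*(-4) + 3*(-4 - 3)) + 25 = -7*(-3 - 2 + 3*(-7)) + 25 = -7*(-3 - 2 - 21) + 25 = -7*(-26) + 25 = 182 + 25 = 207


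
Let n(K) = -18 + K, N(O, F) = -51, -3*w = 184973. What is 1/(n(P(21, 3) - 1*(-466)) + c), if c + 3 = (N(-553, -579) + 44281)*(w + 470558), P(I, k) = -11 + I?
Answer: 3/54256986595 ≈ 5.5292e-11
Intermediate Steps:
w = -184973/3 (w = -⅓*184973 = -184973/3 ≈ -61658.)
c = 54256985221/3 (c = -3 + (-51 + 44281)*(-184973/3 + 470558) = -3 + 44230*(1226701/3) = -3 + 54256985230/3 = 54256985221/3 ≈ 1.8086e+10)
1/(n(P(21, 3) - 1*(-466)) + c) = 1/((-18 + ((-11 + 21) - 1*(-466))) + 54256985221/3) = 1/((-18 + (10 + 466)) + 54256985221/3) = 1/((-18 + 476) + 54256985221/3) = 1/(458 + 54256985221/3) = 1/(54256986595/3) = 3/54256986595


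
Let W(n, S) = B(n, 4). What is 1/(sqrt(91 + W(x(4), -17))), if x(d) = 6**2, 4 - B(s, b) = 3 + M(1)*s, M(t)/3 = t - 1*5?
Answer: sqrt(131)/262 ≈ 0.043685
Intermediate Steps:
M(t) = -15 + 3*t (M(t) = 3*(t - 1*5) = 3*(t - 5) = 3*(-5 + t) = -15 + 3*t)
B(s, b) = 1 + 12*s (B(s, b) = 4 - (3 + (-15 + 3*1)*s) = 4 - (3 + (-15 + 3)*s) = 4 - (3 - 12*s) = 4 + (-3 + 12*s) = 1 + 12*s)
x(d) = 36
W(n, S) = 1 + 12*n
1/(sqrt(91 + W(x(4), -17))) = 1/(sqrt(91 + (1 + 12*36))) = 1/(sqrt(91 + (1 + 432))) = 1/(sqrt(91 + 433)) = 1/(sqrt(524)) = 1/(2*sqrt(131)) = sqrt(131)/262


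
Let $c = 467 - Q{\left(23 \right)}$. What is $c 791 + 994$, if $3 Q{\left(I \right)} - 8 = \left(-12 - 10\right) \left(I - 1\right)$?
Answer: $\frac{1487689}{3} \approx 4.959 \cdot 10^{5}$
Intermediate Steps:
$Q{\left(I \right)} = 10 - \frac{22 I}{3}$ ($Q{\left(I \right)} = \frac{8}{3} + \frac{\left(-12 - 10\right) \left(I - 1\right)}{3} = \frac{8}{3} + \frac{\left(-22\right) \left(-1 + I\right)}{3} = \frac{8}{3} + \frac{22 - 22 I}{3} = \frac{8}{3} - \left(- \frac{22}{3} + \frac{22 I}{3}\right) = 10 - \frac{22 I}{3}$)
$c = \frac{1877}{3}$ ($c = 467 - \left(10 - \frac{506}{3}\right) = 467 - - \frac{476}{3} = 467 + \frac{476}{3} = \frac{1877}{3} \approx 625.67$)
$c 791 + 994 = \frac{1877}{3} \cdot 791 + 994 = \frac{1484707}{3} + 994 = \frac{1487689}{3}$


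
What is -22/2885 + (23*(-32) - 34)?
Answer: -2221472/2885 ≈ -770.01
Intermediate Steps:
-22/2885 + (23*(-32) - 34) = -22*1/2885 + (-736 - 34) = -22/2885 - 770 = -2221472/2885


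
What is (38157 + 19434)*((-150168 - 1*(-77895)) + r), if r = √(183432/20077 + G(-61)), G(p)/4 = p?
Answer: -4162274343 + 115182*I*√23667550603/20077 ≈ -4.1623e+9 + 8.826e+5*I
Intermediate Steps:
G(p) = 4*p
r = 2*I*√23667550603/20077 (r = √(183432/20077 + 4*(-61)) = √(183432*(1/20077) - 244) = √(183432/20077 - 244) = √(-4715356/20077) = 2*I*√23667550603/20077 ≈ 15.325*I)
(38157 + 19434)*((-150168 - 1*(-77895)) + r) = (38157 + 19434)*((-150168 - 1*(-77895)) + 2*I*√23667550603/20077) = 57591*((-150168 + 77895) + 2*I*√23667550603/20077) = 57591*(-72273 + 2*I*√23667550603/20077) = -4162274343 + 115182*I*√23667550603/20077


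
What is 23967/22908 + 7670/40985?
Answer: 77199457/62592292 ≈ 1.2334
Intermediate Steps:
23967/22908 + 7670/40985 = 23967*(1/22908) + 7670*(1/40985) = 7989/7636 + 1534/8197 = 77199457/62592292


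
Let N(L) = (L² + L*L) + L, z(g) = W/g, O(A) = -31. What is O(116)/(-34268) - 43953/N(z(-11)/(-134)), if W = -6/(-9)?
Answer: -7362999423194881/75835084 ≈ -9.7092e+7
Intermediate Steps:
W = ⅔ (W = -6*(-⅑) = ⅔ ≈ 0.66667)
z(g) = 2/(3*g)
N(L) = L + 2*L² (N(L) = (L² + L²) + L = 2*L² + L = L + 2*L²)
O(116)/(-34268) - 43953/N(z(-11)/(-134)) = -31/(-34268) - 43953*2211/(1 + 2*(((⅔)/(-11))/(-134))) = -31*(-1/34268) - 43953*2211/(1 + 2*(((⅔)*(-1/11))*(-1/134))) = 31/34268 - 43953*2211/(1 + 2*(-2/33*(-1/134))) = 31/34268 - 43953*2211/(1 + 2*(1/2211)) = 31/34268 - 43953*2211/(1 + 2/2211) = 31/34268 - 43953/((1/2211)*(2213/2211)) = 31/34268 - 43953/2213/4888521 = 31/34268 - 43953*4888521/2213 = 31/34268 - 214865163513/2213 = -7362999423194881/75835084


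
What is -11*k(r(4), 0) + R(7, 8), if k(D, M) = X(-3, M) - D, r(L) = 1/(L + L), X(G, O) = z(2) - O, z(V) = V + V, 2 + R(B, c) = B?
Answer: -301/8 ≈ -37.625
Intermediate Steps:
R(B, c) = -2 + B
z(V) = 2*V
X(G, O) = 4 - O (X(G, O) = 2*2 - O = 4 - O)
r(L) = 1/(2*L)
k(D, M) = 4 - D - M (k(D, M) = (4 - M) - D = 4 - D - M)
-11*k(r(4), 0) + R(7, 8) = -11*(4 - 1/(2*4) - 1*0) + (-2 + 7) = -11*(4 - 1/(2*4) + 0) + 5 = -11*(4 - 1*⅛ + 0) + 5 = -11*(4 - ⅛ + 0) + 5 = -11*31/8 + 5 = -341/8 + 5 = -301/8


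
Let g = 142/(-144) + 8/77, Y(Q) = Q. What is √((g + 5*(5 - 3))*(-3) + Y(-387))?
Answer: 5*I*√14150598/924 ≈ 20.356*I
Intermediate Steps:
g = -4891/5544 (g = 142*(-1/144) + 8*(1/77) = -71/72 + 8/77 = -4891/5544 ≈ -0.88221)
√((g + 5*(5 - 3))*(-3) + Y(-387)) = √((-4891/5544 + 5*(5 - 3))*(-3) - 387) = √((-4891/5544 + 5*2)*(-3) - 387) = √((-4891/5544 + 10)*(-3) - 387) = √((50549/5544)*(-3) - 387) = √(-50549/1848 - 387) = √(-765725/1848) = 5*I*√14150598/924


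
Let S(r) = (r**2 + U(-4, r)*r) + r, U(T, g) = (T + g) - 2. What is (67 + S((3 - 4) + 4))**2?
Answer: 4900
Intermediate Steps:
U(T, g) = -2 + T + g
S(r) = r + r**2 + r*(-6 + r) (S(r) = (r**2 + (-2 - 4 + r)*r) + r = (r**2 + (-6 + r)*r) + r = (r**2 + r*(-6 + r)) + r = r + r**2 + r*(-6 + r))
(67 + S((3 - 4) + 4))**2 = (67 + ((3 - 4) + 4)*(-5 + 2*((3 - 4) + 4)))**2 = (67 + (-1 + 4)*(-5 + 2*(-1 + 4)))**2 = (67 + 3*(-5 + 2*3))**2 = (67 + 3*(-5 + 6))**2 = (67 + 3*1)**2 = (67 + 3)**2 = 70**2 = 4900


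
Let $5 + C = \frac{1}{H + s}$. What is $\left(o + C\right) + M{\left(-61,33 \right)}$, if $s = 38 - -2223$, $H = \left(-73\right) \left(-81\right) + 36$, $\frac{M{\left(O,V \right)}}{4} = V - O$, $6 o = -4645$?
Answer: $- \frac{4964996}{12315} \approx -403.17$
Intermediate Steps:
$o = - \frac{4645}{6}$ ($o = \frac{1}{6} \left(-4645\right) = - \frac{4645}{6} \approx -774.17$)
$M{\left(O,V \right)} = - 4 O + 4 V$ ($M{\left(O,V \right)} = 4 \left(V - O\right) = - 4 O + 4 V$)
$H = 5949$ ($H = 5913 + 36 = 5949$)
$s = 2261$ ($s = 38 + 2223 = 2261$)
$C = - \frac{41049}{8210}$ ($C = -5 + \frac{1}{5949 + 2261} = -5 + \frac{1}{8210} = - \frac{41049}{8210} \approx -4.9999$)
$\left(o + C\right) + M{\left(-61,33 \right)} = \left(- \frac{4645}{6} - \frac{41049}{8210}\right) + \left(\left(-4\right) \left(-61\right) + 4 \cdot 33\right) = - \frac{9595436}{12315} + \left(244 + 132\right) = - \frac{9595436}{12315} + 376 = - \frac{4964996}{12315}$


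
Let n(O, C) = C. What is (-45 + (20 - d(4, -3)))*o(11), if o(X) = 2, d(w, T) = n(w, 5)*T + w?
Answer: -28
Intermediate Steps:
d(w, T) = w + 5*T (d(w, T) = 5*T + w = w + 5*T)
(-45 + (20 - d(4, -3)))*o(11) = (-45 + (20 - (4 + 5*(-3))))*2 = (-45 + (20 - (4 - 15)))*2 = (-45 + (20 - 1*(-11)))*2 = (-45 + (20 + 11))*2 = (-45 + 31)*2 = -14*2 = -28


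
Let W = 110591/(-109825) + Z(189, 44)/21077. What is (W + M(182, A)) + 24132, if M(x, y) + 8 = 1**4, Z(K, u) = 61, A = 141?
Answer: 55841780063443/2314781525 ≈ 24124.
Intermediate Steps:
W = -2324227182/2314781525 (W = 110591/(-109825) + 61/21077 = 110591*(-1/109825) + 61*(1/21077) = -110591/109825 + 61/21077 = -2324227182/2314781525 ≈ -1.0041)
M(x, y) = -7 (M(x, y) = -8 + 1**4 = -8 + 1 = -7)
(W + M(182, A)) + 24132 = (-2324227182/2314781525 - 7) + 24132 = -18527697857/2314781525 + 24132 = 55841780063443/2314781525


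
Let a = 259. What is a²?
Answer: 67081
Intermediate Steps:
a² = 259² = 67081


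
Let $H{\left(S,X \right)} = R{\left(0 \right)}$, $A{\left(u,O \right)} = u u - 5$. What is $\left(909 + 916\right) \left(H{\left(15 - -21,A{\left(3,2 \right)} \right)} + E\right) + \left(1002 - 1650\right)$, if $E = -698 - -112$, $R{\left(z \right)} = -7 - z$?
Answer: $-1082873$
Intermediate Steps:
$A{\left(u,O \right)} = -5 + u^{2}$ ($A{\left(u,O \right)} = u^{2} - 5 = -5 + u^{2}$)
$E = -586$ ($E = -698 + 112 = -586$)
$H{\left(S,X \right)} = -7$ ($H{\left(S,X \right)} = -7 - 0 = -7 + 0 = -7$)
$\left(909 + 916\right) \left(H{\left(15 - -21,A{\left(3,2 \right)} \right)} + E\right) + \left(1002 - 1650\right) = \left(909 + 916\right) \left(-7 - 586\right) + \left(1002 - 1650\right) = 1825 \left(-593\right) - 648 = -1082225 - 648 = -1082873$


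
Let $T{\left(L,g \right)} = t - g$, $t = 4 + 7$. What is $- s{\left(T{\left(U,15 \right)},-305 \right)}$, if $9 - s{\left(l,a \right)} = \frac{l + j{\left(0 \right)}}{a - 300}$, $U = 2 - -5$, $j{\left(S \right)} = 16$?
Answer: $- \frac{5457}{605} \approx -9.0198$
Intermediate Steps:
$U = 7$ ($U = 2 + 5 = 7$)
$t = 11$
$T{\left(L,g \right)} = 11 - g$
$s{\left(l,a \right)} = 9 - \frac{16 + l}{-300 + a}$ ($s{\left(l,a \right)} = 9 - \frac{l + 16}{a - 300} = 9 - \frac{16 + l}{-300 + a}$)
$- s{\left(T{\left(U,15 \right)},-305 \right)} = - \frac{-2716 - \left(11 - 15\right) + 9 \left(-305\right)}{-300 - 305} = - \frac{-2716 - \left(11 - 15\right) - 2745}{-605} = - \frac{\left(-1\right) \left(-2716 - -4 - 2745\right)}{605} = - \frac{\left(-1\right) \left(-2716 + 4 - 2745\right)}{605} = - \frac{\left(-1\right) \left(-5457\right)}{605} = \left(-1\right) \frac{5457}{605} = - \frac{5457}{605}$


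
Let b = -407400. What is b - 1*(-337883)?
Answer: -69517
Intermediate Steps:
b - 1*(-337883) = -407400 - 1*(-337883) = -407400 + 337883 = -69517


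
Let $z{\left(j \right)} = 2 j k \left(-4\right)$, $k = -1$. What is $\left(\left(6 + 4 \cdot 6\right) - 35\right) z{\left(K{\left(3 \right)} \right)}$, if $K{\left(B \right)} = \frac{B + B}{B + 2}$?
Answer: $-48$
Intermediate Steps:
$K{\left(B \right)} = \frac{2 B}{2 + B}$
$z{\left(j \right)} = 8 j$ ($z{\left(j \right)} = 2 j \left(-1\right) \left(-4\right) = - 2 j \left(-4\right) = 8 j$)
$\left(\left(6 + 4 \cdot 6\right) - 35\right) z{\left(K{\left(3 \right)} \right)} = \left(\left(6 + 4 \cdot 6\right) - 35\right) 8 \cdot 2 \cdot 3 \frac{1}{2 + 3} = \left(\left(6 + 24\right) - 35\right) 8 \cdot 2 \cdot 3 \cdot \frac{1}{5} = \left(30 - 35\right) 8 \cdot 2 \cdot 3 \cdot \frac{1}{5} = - 5 \cdot 8 \cdot \frac{6}{5} = \left(-5\right) \frac{48}{5} = -48$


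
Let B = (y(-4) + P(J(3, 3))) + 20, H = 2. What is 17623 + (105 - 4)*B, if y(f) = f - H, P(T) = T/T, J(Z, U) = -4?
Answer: 19138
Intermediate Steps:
P(T) = 1
y(f) = -2 + f (y(f) = f - 1*2 = f - 2 = -2 + f)
B = 15 (B = ((-2 - 4) + 1) + 20 = (-6 + 1) + 20 = -5 + 20 = 15)
17623 + (105 - 4)*B = 17623 + (105 - 4)*15 = 17623 + 101*15 = 17623 + 1515 = 19138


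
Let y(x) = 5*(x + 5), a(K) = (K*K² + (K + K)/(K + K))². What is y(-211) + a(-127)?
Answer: 4195868816894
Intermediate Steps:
a(K) = (1 + K³)² (a(K) = (K³ + (2*K)/((2*K)))² = (K³ + (2*K)*(1/(2*K)))² = (K³ + 1)² = (1 + K³)²)
y(x) = 25 + 5*x (y(x) = 5*(5 + x) = 25 + 5*x)
y(-211) + a(-127) = (25 + 5*(-211)) + (1 + (-127)³)² = (25 - 1055) + (1 - 2048383)² = -1030 + (-2048382)² = -1030 + 4195868817924 = 4195868816894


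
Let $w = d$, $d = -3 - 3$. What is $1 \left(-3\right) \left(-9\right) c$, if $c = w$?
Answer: $-162$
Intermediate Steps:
$d = -6$
$w = -6$
$c = -6$
$1 \left(-3\right) \left(-9\right) c = 1 \left(-3\right) \left(-9\right) \left(-6\right) = \left(-3\right) \left(-9\right) \left(-6\right) = 27 \left(-6\right) = -162$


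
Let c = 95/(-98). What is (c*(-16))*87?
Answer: 66120/49 ≈ 1349.4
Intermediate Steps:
c = -95/98 (c = 95*(-1/98) = -95/98 ≈ -0.96939)
(c*(-16))*87 = -95/98*(-16)*87 = (760/49)*87 = 66120/49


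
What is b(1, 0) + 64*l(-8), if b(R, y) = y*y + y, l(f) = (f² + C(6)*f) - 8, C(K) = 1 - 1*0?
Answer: 3072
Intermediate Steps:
C(K) = 1 (C(K) = 1 + 0 = 1)
l(f) = -8 + f + f² (l(f) = (f² + 1*f) - 8 = (f² + f) - 8 = (f + f²) - 8 = -8 + f + f²)
b(R, y) = y + y² (b(R, y) = y² + y = y + y²)
b(1, 0) + 64*l(-8) = 0*(1 + 0) + 64*(-8 - 8 + (-8)²) = 0*1 + 64*(-8 - 8 + 64) = 0 + 64*48 = 0 + 3072 = 3072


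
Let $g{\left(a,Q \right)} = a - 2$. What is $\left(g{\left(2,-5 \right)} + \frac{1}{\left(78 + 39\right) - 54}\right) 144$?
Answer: $\frac{16}{7} \approx 2.2857$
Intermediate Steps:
$g{\left(a,Q \right)} = -2 + a$
$\left(g{\left(2,-5 \right)} + \frac{1}{\left(78 + 39\right) - 54}\right) 144 = \left(\left(-2 + 2\right) + \frac{1}{\left(78 + 39\right) - 54}\right) 144 = \left(0 + \frac{1}{117 - 54}\right) 144 = \left(0 + \frac{1}{63}\right) 144 = \frac{1}{63} \cdot 144 = \frac{16}{7}$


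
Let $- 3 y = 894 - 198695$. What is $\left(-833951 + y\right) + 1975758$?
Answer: $\frac{3623222}{3} \approx 1.2077 \cdot 10^{6}$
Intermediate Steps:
$y = \frac{197801}{3}$ ($y = - \frac{894 - 198695}{3} = \left(- \frac{1}{3}\right) \left(-197801\right) = \frac{197801}{3} \approx 65934.0$)
$\left(-833951 + y\right) + 1975758 = \left(-833951 + \frac{197801}{3}\right) + 1975758 = - \frac{2304052}{3} + 1975758 = \frac{3623222}{3}$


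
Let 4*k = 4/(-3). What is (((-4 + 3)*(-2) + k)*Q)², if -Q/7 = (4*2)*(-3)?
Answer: 78400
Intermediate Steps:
Q = 168 (Q = -7*4*2*(-3) = -56*(-3) = -7*(-24) = 168)
k = -⅓ (k = (4/(-3))/4 = (4*(-⅓))/4 = (¼)*(-4/3) = -⅓ ≈ -0.33333)
(((-4 + 3)*(-2) + k)*Q)² = (((-4 + 3)*(-2) - ⅓)*168)² = ((-1*(-2) - ⅓)*168)² = ((2 - ⅓)*168)² = ((5/3)*168)² = 280² = 78400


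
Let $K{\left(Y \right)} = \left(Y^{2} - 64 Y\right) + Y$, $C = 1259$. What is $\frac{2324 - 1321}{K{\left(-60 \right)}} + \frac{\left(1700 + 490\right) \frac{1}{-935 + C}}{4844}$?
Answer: $\frac{7362623}{53623080} \approx 0.1373$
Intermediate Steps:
$K{\left(Y \right)} = Y^{2} - 63 Y$
$\frac{2324 - 1321}{K{\left(-60 \right)}} + \frac{\left(1700 + 490\right) \frac{1}{-935 + C}}{4844} = \frac{2324 - 1321}{\left(-60\right) \left(-63 - 60\right)} + \frac{\left(1700 + 490\right) \frac{1}{-935 + 1259}}{4844} = \frac{2324 - 1321}{\left(-60\right) \left(-123\right)} + \frac{2190}{324} \cdot \frac{1}{4844} = \frac{1003}{7380} + 2190 \cdot \frac{1}{324} \cdot \frac{1}{4844} = 1003 \cdot \frac{1}{7380} + \frac{365}{54} \cdot \frac{1}{4844} = \frac{1003}{7380} + \frac{365}{261576} = \frac{7362623}{53623080}$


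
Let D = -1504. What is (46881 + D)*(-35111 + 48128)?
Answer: 590672409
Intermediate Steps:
(46881 + D)*(-35111 + 48128) = (46881 - 1504)*(-35111 + 48128) = 45377*13017 = 590672409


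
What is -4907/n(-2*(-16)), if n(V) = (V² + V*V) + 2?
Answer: -4907/2050 ≈ -2.3937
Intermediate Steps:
n(V) = 2 + 2*V² (n(V) = (V² + V²) + 2 = 2*V² + 2 = 2 + 2*V²)
-4907/n(-2*(-16)) = -4907/(2 + 2*(-2*(-16))²) = -4907/(2 + 2*32²) = -4907/(2 + 2*1024) = -4907/(2 + 2048) = -4907/2050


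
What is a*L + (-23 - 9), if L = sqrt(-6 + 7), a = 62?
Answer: 30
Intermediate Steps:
L = 1 (L = sqrt(1) = 1)
a*L + (-23 - 9) = 62*1 + (-23 - 9) = 62 - 32 = 30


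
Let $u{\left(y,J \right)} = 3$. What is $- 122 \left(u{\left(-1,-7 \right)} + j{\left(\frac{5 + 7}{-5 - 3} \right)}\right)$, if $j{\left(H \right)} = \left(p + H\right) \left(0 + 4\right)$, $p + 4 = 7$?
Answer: $-1098$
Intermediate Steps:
$p = 3$ ($p = -4 + 7 = 3$)
$j{\left(H \right)} = 12 + 4 H$ ($j{\left(H \right)} = \left(3 + H\right) \left(0 + 4\right) = \left(3 + H\right) 4 = 12 + 4 H$)
$- 122 \left(u{\left(-1,-7 \right)} + j{\left(\frac{5 + 7}{-5 - 3} \right)}\right) = - 122 \left(3 + \left(12 + 4 \frac{5 + 7}{-5 - 3}\right)\right) = - 122 \left(3 + \left(12 + 4 \frac{12}{-8}\right)\right) = - 122 \left(3 + \left(12 + 4 \cdot 12 \left(- \frac{1}{8}\right)\right)\right) = - 122 \left(3 + \left(12 + 4 \left(- \frac{3}{2}\right)\right)\right) = - 122 \left(3 + \left(12 - 6\right)\right) = - 122 \left(3 + 6\right) = \left(-122\right) 9 = -1098$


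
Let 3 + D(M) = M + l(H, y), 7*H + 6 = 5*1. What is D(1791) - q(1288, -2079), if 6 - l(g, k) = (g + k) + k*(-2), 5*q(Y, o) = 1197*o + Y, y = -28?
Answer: 3494548/7 ≈ 4.9922e+5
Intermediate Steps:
H = -1/7 (H = -6/7 + (5*1)/7 = -6/7 + (1/7)*5 = -6/7 + 5/7 = -1/7 ≈ -0.14286)
q(Y, o) = Y/5 + 1197*o/5 (q(Y, o) = (1197*o + Y)/5 = (Y + 1197*o)/5 = Y/5 + 1197*o/5)
l(g, k) = 6 + k - g (l(g, k) = 6 - ((g + k) + k*(-2)) = 6 - ((g + k) - 2*k) = 6 - (g - k) = 6 + (k - g) = 6 + k - g)
D(M) = -174/7 + M (D(M) = -3 + (M + (6 - 28 - 1*(-1/7))) = -3 + (M + (6 - 28 + 1/7)) = -3 + (M - 153/7) = -3 + (-153/7 + M) = -174/7 + M)
D(1791) - q(1288, -2079) = (-174/7 + 1791) - ((1/5)*1288 + (1197/5)*(-2079)) = 12363/7 - (1288/5 - 2488563/5) = 12363/7 - 1*(-497455) = 12363/7 + 497455 = 3494548/7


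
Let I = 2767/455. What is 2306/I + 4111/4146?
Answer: 4361482717/11471982 ≈ 380.19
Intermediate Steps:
I = 2767/455 (I = 2767*(1/455) = 2767/455 ≈ 6.0813)
2306/I + 4111/4146 = 2306/(2767/455) + 4111/4146 = 2306*(455/2767) + 4111*(1/4146) = 1049230/2767 + 4111/4146 = 4361482717/11471982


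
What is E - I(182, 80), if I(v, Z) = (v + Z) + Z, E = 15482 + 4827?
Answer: 19967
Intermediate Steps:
E = 20309
I(v, Z) = v + 2*Z (I(v, Z) = (Z + v) + Z = v + 2*Z)
E - I(182, 80) = 20309 - (182 + 2*80) = 20309 - (182 + 160) = 20309 - 1*342 = 20309 - 342 = 19967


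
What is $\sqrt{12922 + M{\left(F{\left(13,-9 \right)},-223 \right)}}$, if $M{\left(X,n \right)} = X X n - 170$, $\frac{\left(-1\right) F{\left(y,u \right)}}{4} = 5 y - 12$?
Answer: $4 i \sqrt{625610} \approx 3163.8 i$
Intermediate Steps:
$F{\left(y,u \right)} = 48 - 20 y$ ($F{\left(y,u \right)} = - 4 \left(5 y - 12\right) = - 4 \left(-12 + 5 y\right) = 48 - 20 y$)
$M{\left(X,n \right)} = -170 + n X^{2}$ ($M{\left(X,n \right)} = X^{2} n - 170 = n X^{2} - 170 = -170 + n X^{2}$)
$\sqrt{12922 + M{\left(F{\left(13,-9 \right)},-223 \right)}} = \sqrt{12922 - \left(170 + 223 \left(48 - 260\right)^{2}\right)} = \sqrt{12922 - \left(170 + 223 \left(-212\right)^{2}\right)} = \sqrt{12922 - 10022682} = \sqrt{-10009760} = 4 i \sqrt{625610}$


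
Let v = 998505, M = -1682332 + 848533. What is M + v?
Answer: 164706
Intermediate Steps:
M = -833799
M + v = -833799 + 998505 = 164706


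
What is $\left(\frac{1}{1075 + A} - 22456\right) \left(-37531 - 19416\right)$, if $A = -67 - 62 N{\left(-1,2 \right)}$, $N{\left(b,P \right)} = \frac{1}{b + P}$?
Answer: $\frac{109976952375}{86} \approx 1.2788 \cdot 10^{9}$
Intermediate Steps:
$N{\left(b,P \right)} = \frac{1}{P + b}$
$A = -129$ ($A = -67 - \frac{62}{2 - 1} = -67 - \frac{62}{1} = -67 - 62 = -129$)
$\left(\frac{1}{1075 + A} - 22456\right) \left(-37531 - 19416\right) = \left(\frac{1}{1075 - 129} - 22456\right) \left(-37531 - 19416\right) = \left(\frac{1}{946} - 22456\right) \left(-56947\right) = \left(- \frac{21243375}{946}\right) \left(-56947\right) = \frac{109976952375}{86}$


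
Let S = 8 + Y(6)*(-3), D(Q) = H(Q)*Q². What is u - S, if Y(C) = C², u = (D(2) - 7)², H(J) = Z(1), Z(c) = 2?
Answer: 101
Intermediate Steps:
H(J) = 2
D(Q) = 2*Q²
u = 1 (u = (2*2² - 7)² = (2*4 - 7)² = (8 - 7)² = 1² = 1)
S = -100 (S = 8 + 6²*(-3) = 8 + 36*(-3) = 8 - 108 = -100)
u - S = 1 - 1*(-100) = 1 + 100 = 101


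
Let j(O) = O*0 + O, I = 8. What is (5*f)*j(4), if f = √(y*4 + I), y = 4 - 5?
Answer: 40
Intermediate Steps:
y = -1
f = 2 (f = √(-1*4 + 8) = √(-4 + 8) = √4 = 2)
j(O) = O (j(O) = 0 + O = O)
(5*f)*j(4) = (5*2)*4 = 10*4 = 40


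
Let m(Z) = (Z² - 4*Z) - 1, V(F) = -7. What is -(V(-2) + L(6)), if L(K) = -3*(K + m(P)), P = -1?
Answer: 37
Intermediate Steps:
m(Z) = -1 + Z² - 4*Z
L(K) = -12 - 3*K (L(K) = -3*(K + (-1 + (-1)² - 4*(-1))) = -3*(K + (-1 + 1 + 4)) = -3*(K + 4) = -3*(4 + K) = -12 - 3*K)
-(V(-2) + L(6)) = -(-7 + (-12 - 3*6)) = -(-7 + (-12 - 18)) = -(-7 - 30) = -1*(-37) = 37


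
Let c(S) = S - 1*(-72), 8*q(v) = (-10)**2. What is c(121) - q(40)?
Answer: 361/2 ≈ 180.50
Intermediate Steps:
q(v) = 25/2 (q(v) = (1/8)*(-10)**2 = (1/8)*100 = 25/2)
c(S) = 72 + S (c(S) = S + 72 = 72 + S)
c(121) - q(40) = (72 + 121) - 1*25/2 = 193 - 25/2 = 361/2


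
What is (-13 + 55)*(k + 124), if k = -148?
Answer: -1008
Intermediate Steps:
(-13 + 55)*(k + 124) = (-13 + 55)*(-148 + 124) = 42*(-24) = -1008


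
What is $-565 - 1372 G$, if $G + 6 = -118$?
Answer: $169563$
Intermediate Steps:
$G = -124$ ($G = -6 - 118 = -124$)
$-565 - 1372 G = -565 - -170128 = -565 + 170128 = 169563$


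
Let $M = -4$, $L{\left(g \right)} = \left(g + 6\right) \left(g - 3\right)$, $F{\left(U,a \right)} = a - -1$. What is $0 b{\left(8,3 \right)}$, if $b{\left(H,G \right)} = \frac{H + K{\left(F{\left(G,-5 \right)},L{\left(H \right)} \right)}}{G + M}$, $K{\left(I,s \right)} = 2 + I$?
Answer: $0$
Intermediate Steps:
$F{\left(U,a \right)} = 1 + a$ ($F{\left(U,a \right)} = a + 1 = 1 + a$)
$L{\left(g \right)} = \left(-3 + g\right) \left(6 + g\right)$ ($L{\left(g \right)} = \left(6 + g\right) \left(-3 + g\right) = \left(-3 + g\right) \left(6 + g\right)$)
$b{\left(H,G \right)} = \frac{-2 + H}{-4 + G}$ ($b{\left(H,G \right)} = \frac{H + \left(2 + \left(1 - 5\right)\right)}{G - 4} = \frac{H + \left(2 - 4\right)}{-4 + G} = \frac{H - 2}{-4 + G} = \frac{-2 + H}{-4 + G}$)
$0 b{\left(8,3 \right)} = 0 \frac{-2 + 8}{-4 + 3} = 0 \frac{1}{-1} \cdot 6 = 0 \left(\left(-1\right) 6\right) = 0 \left(-6\right) = 0$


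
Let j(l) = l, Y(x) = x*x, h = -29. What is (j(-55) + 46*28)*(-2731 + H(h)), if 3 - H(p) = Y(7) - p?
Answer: -3459798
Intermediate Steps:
Y(x) = x**2
H(p) = -46 + p (H(p) = 3 - (7**2 - p) = 3 - (49 - p) = 3 + (-49 + p) = -46 + p)
(j(-55) + 46*28)*(-2731 + H(h)) = (-55 + 46*28)*(-2731 + (-46 - 29)) = (-55 + 1288)*(-2731 - 75) = 1233*(-2806) = -3459798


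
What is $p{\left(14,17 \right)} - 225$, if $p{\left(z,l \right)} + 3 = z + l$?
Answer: $-197$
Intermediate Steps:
$p{\left(z,l \right)} = -3 + l + z$ ($p{\left(z,l \right)} = -3 + \left(z + l\right) = -3 + \left(l + z\right) = -3 + l + z$)
$p{\left(14,17 \right)} - 225 = \left(-3 + 17 + 14\right) - 225 = 28 - 225 = -197$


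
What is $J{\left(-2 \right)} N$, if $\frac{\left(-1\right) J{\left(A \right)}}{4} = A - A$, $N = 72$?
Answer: $0$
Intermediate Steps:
$J{\left(A \right)} = 0$ ($J{\left(A \right)} = - 4 \left(A - A\right) = \left(-4\right) 0 = 0$)
$J{\left(-2 \right)} N = 0 \cdot 72 = 0$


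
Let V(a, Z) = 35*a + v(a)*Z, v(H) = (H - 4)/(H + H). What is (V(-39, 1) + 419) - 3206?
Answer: -323813/78 ≈ -4151.4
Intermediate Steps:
v(H) = (-4 + H)/(2*H) (v(H) = (-4 + H)/((2*H)) = (-4 + H)*(1/(2*H)) = (-4 + H)/(2*H))
V(a, Z) = 35*a + Z*(-4 + a)/(2*a) (V(a, Z) = 35*a + ((-4 + a)/(2*a))*Z = 35*a + Z*(-4 + a)/(2*a))
(V(-39, 1) + 419) - 3206 = (((1/2)*1 + 35*(-39) - 2*1/(-39)) + 419) - 3206 = ((1/2 - 1365 - 2*1*(-1/39)) + 419) - 3206 = ((1/2 - 1365 + 2/39) + 419) - 3206 = (-106427/78 + 419) - 3206 = -73745/78 - 3206 = -323813/78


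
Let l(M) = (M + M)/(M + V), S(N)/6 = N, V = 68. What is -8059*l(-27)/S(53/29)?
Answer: 2103399/2173 ≈ 967.97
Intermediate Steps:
S(N) = 6*N
l(M) = 2*M/(68 + M) (l(M) = (M + M)/(M + 68) = (2*M)/(68 + M) = 2*M/(68 + M))
-8059*l(-27)/S(53/29) = -8059*(-261/(53*(68 - 27))) = -8059/((6*(53*(1/29)))/((2*(-27)/41))) = -8059/((6*(53/29))/((2*(-27)*(1/41)))) = -8059/(318/(29*(-54/41))) = -8059/((318/29)*(-41/54)) = -8059/(-2173/261) = -8059*(-261/2173) = 2103399/2173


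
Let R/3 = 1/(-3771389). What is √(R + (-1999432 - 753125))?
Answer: 2*I*√9787662597622939491/3771389 ≈ 1659.1*I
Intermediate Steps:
R = -3/3771389 (R = 3/(-3771389) = 3*(-1/3771389) = -3/3771389 ≈ -7.9546e-7)
√(R + (-1999432 - 753125)) = √(-3/3771389 + (-1999432 - 753125)) = √(-3/3771389 - 2752557) = √(-10380963191676/3771389) = 2*I*√9787662597622939491/3771389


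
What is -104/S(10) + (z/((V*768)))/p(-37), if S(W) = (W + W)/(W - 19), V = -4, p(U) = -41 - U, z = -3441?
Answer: 952729/20480 ≈ 46.520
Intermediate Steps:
S(W) = 2*W/(-19 + W) (S(W) = (2*W)/(-19 + W) = 2*W/(-19 + W))
-104/S(10) + (z/((V*768)))/p(-37) = -104/(2*10/(-19 + 10)) + (-3441/((-4*768)))/(-41 - 1*(-37)) = -104/(2*10/(-9)) + (-3441/(-3072))/(-41 + 37) = -104/(2*10*(-⅑)) - 3441*(-1/3072)/(-4) = -104/(-20/9) + (1147/1024)*(-¼) = -104*(-9/20) - 1147/4096 = 234/5 - 1147/4096 = 952729/20480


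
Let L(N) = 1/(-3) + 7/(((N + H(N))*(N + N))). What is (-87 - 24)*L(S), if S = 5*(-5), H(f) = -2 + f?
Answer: 95423/2600 ≈ 36.701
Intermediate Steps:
S = -25
L(N) = -⅓ + 7/(2*N*(-2 + 2*N)) (L(N) = 1/(-3) + 7/(((N + (-2 + N))*(N + N))) = 1*(-⅓) + 7/(((-2 + 2*N)*(2*N))) = -⅓ + 7/((2*N*(-2 + 2*N))) = -⅓ + 7*(1/(2*N*(-2 + 2*N))) = -⅓ + 7/(2*N*(-2 + 2*N)))
(-87 - 24)*L(S) = (-87 - 24)*((1/12)*(21 - 4*(-25)² + 4*(-25))/(-25*(-1 - 25))) = -37*(-1)*(21 - 4*625 - 100)/(4*25*(-26)) = -37*(-1)*(-1)*(21 - 2500 - 100)/(4*25*26) = -37*(-1)*(-1)*(-2579)/(4*25*26) = -111*(-2579/7800) = 95423/2600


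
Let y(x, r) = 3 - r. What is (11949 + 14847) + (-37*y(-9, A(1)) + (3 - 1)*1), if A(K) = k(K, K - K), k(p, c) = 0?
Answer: 26687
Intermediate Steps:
A(K) = 0
(11949 + 14847) + (-37*y(-9, A(1)) + (3 - 1)*1) = (11949 + 14847) + (-37*(3 - 1*0) + (3 - 1)*1) = 26796 + (-37*(3 + 0) + 2*1) = 26796 + (-37*3 + 2) = 26796 + (-111 + 2) = 26796 - 109 = 26687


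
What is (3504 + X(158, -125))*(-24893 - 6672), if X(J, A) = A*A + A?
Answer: -599861260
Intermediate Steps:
X(J, A) = A + A**2 (X(J, A) = A**2 + A = A + A**2)
(3504 + X(158, -125))*(-24893 - 6672) = (3504 - 125*(1 - 125))*(-24893 - 6672) = (3504 - 125*(-124))*(-31565) = (3504 + 15500)*(-31565) = 19004*(-31565) = -599861260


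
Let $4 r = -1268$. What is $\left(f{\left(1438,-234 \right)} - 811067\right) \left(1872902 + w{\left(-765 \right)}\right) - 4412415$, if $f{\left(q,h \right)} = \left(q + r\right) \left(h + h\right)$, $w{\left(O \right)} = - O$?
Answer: $-2502652055980$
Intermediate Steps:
$r = -317$ ($r = \frac{1}{4} \left(-1268\right) = -317$)
$f{\left(q,h \right)} = 2 h \left(-317 + q\right)$ ($f{\left(q,h \right)} = \left(q - 317\right) \left(h + h\right) = \left(-317 + q\right) 2 h = 2 h \left(-317 + q\right)$)
$\left(f{\left(1438,-234 \right)} - 811067\right) \left(1872902 + w{\left(-765 \right)}\right) - 4412415 = \left(2 \left(-234\right) \left(-317 + 1438\right) - 811067\right) \left(1872902 - -765\right) - 4412415 = \left(2 \left(-234\right) 1121 - 811067\right) \left(1872902 + 765\right) - 4412415 = \left(-524628 - 811067\right) 1873667 - 4412415 = \left(-1335695\right) 1873667 - 4412415 = -2502647643565 - 4412415 = -2502652055980$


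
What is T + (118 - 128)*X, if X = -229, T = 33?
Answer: 2323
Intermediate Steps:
T + (118 - 128)*X = 33 + (118 - 128)*(-229) = 33 - 10*(-229) = 33 + 2290 = 2323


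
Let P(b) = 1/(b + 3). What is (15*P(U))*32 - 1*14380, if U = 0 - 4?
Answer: -14860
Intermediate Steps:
U = -4
P(b) = 1/(3 + b)
(15*P(U))*32 - 1*14380 = (15/(3 - 4))*32 - 1*14380 = (15/(-1))*32 - 14380 = (15*(-1))*32 - 14380 = -15*32 - 14380 = -480 - 14380 = -14860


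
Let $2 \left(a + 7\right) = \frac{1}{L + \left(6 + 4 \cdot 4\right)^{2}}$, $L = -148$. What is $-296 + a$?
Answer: $- \frac{203615}{672} \approx -303.0$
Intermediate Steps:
$a = - \frac{4703}{672}$ ($a = -7 + \frac{1}{2 \left(-148 + \left(6 + 4 \cdot 4\right)^{2}\right)} = -7 + \frac{1}{2 \left(-148 + \left(6 + 16\right)^{2}\right)} = -7 + \frac{1}{2 \left(-148 + 22^{2}\right)} = -7 + \frac{1}{2 \left(-148 + 484\right)} = -7 + \frac{1}{2 \cdot 336} = -7 + \frac{1}{2} \cdot \frac{1}{336} = -7 + \frac{1}{672} = - \frac{4703}{672} \approx -6.9985$)
$-296 + a = -296 - \frac{4703}{672} = - \frac{203615}{672}$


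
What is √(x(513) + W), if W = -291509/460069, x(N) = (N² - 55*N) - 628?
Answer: √49598123615851965/460069 ≈ 484.07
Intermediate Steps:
x(N) = -628 + N² - 55*N
W = -291509/460069 (W = -291509*1/460069 = -291509/460069 ≈ -0.63362)
√(x(513) + W) = √((-628 + 513² - 55*513) - 291509/460069) = √((-628 + 263169 - 28215) - 291509/460069) = √(234326 - 291509/460069) = √(107805836985/460069) = √49598123615851965/460069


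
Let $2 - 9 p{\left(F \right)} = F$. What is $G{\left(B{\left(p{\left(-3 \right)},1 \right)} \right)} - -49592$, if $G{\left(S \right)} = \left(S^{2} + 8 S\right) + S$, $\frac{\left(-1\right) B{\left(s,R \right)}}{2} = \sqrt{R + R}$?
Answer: $49600 - 18 \sqrt{2} \approx 49575.0$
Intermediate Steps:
$p{\left(F \right)} = \frac{2}{9} - \frac{F}{9}$
$B{\left(s,R \right)} = - 2 \sqrt{2} \sqrt{R}$ ($B{\left(s,R \right)} = - 2 \sqrt{R + R} = - 2 \sqrt{2 R} = - 2 \sqrt{2} \sqrt{R}$)
$G{\left(S \right)} = S^{2} + 9 S$
$G{\left(B{\left(p{\left(-3 \right)},1 \right)} \right)} - -49592 = - 2 \sqrt{2} \sqrt{1} \left(9 - 2 \sqrt{2} \sqrt{1}\right) - -49592 = \left(-2\right) \sqrt{2} \cdot 1 \left(9 - 2 \sqrt{2} \cdot 1\right) + 49592 = - 2 \sqrt{2} \left(9 - 2 \sqrt{2}\right) + 49592 = 49592 - 2 \sqrt{2} \left(9 - 2 \sqrt{2}\right)$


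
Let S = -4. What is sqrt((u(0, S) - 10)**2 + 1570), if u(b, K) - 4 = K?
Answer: sqrt(1670) ≈ 40.866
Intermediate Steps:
u(b, K) = 4 + K
sqrt((u(0, S) - 10)**2 + 1570) = sqrt(((4 - 4) - 10)**2 + 1570) = sqrt((0 - 10)**2 + 1570) = sqrt((-10)**2 + 1570) = sqrt(100 + 1570) = sqrt(1670)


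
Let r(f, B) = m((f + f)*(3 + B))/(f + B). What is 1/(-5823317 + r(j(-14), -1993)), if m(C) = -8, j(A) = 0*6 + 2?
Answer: -1991/11594224139 ≈ -1.7172e-7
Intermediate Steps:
j(A) = 2 (j(A) = 0 + 2 = 2)
r(f, B) = -8/(B + f) (r(f, B) = -8/(f + B) = -8/(B + f))
1/(-5823317 + r(j(-14), -1993)) = 1/(-5823317 - 8/(-1993 + 2)) = 1/(-5823317 - 8/(-1991)) = 1/(-5823317 - 8*(-1/1991)) = 1/(-5823317 + 8/1991) = 1/(-11594224139/1991) = -1991/11594224139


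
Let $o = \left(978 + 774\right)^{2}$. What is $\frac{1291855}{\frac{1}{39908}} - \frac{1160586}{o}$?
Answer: $\frac{8791630612187043}{170528} \approx 5.1555 \cdot 10^{10}$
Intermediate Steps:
$o = 3069504$ ($o = 1752^{2} = 3069504$)
$\frac{1291855}{\frac{1}{39908}} - \frac{1160586}{o} = \frac{1291855}{\frac{1}{39908}} - \frac{1160586}{3069504} = 1291855 \frac{1}{\frac{1}{39908}} - \frac{64477}{170528} = 1291855 \cdot 39908 - \frac{64477}{170528} = 51555349340 - \frac{64477}{170528} = \frac{8791630612187043}{170528}$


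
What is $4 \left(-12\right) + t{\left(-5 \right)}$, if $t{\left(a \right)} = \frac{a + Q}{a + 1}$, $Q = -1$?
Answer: $- \frac{93}{2} \approx -46.5$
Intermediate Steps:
$t{\left(a \right)} = \frac{-1 + a}{1 + a}$ ($t{\left(a \right)} = \frac{a - 1}{a + 1} = \frac{-1 + a}{1 + a}$)
$4 \left(-12\right) + t{\left(-5 \right)} = 4 \left(-12\right) + \frac{-1 - 5}{1 - 5} = -48 + \frac{1}{-4} \left(-6\right) = -48 - - \frac{3}{2} = -48 + \frac{3}{2} = - \frac{93}{2}$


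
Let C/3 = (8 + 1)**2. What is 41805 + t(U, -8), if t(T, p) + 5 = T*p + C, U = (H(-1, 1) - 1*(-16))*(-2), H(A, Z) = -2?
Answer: 42267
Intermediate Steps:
C = 243 (C = 3*(8 + 1)**2 = 3*9**2 = 3*81 = 243)
U = -28 (U = (-2 - 1*(-16))*(-2) = (-2 + 16)*(-2) = 14*(-2) = -28)
t(T, p) = 238 + T*p (t(T, p) = -5 + (T*p + 243) = -5 + (243 + T*p) = 238 + T*p)
41805 + t(U, -8) = 41805 + (238 - 28*(-8)) = 41805 + (238 + 224) = 41805 + 462 = 42267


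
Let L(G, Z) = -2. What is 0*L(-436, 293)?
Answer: 0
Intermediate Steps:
0*L(-436, 293) = 0*(-2) = 0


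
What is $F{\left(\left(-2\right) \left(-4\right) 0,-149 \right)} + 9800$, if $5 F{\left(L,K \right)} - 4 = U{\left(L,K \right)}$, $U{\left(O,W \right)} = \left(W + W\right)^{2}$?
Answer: $\frac{137808}{5} \approx 27562.0$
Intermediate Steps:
$U{\left(O,W \right)} = 4 W^{2}$ ($U{\left(O,W \right)} = \left(2 W\right)^{2} = 4 W^{2}$)
$F{\left(L,K \right)} = \frac{4}{5} + \frac{4 K^{2}}{5}$
$F{\left(\left(-2\right) \left(-4\right) 0,-149 \right)} + 9800 = \left(\frac{4}{5} + \frac{4 \left(-149\right)^{2}}{5}\right) + 9800 = \left(\frac{4}{5} + \frac{4}{5} \cdot 22201\right) + 9800 = \left(\frac{4}{5} + \frac{88804}{5}\right) + 9800 = \frac{88808}{5} + 9800 = \frac{137808}{5}$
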